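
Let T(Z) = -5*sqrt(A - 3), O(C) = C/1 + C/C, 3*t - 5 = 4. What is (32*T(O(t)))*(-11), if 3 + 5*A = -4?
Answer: 352*I*sqrt(110) ≈ 3691.8*I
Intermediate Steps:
t = 3 (t = 5/3 + (1/3)*4 = 5/3 + 4/3 = 3)
A = -7/5 (A = -3/5 + (1/5)*(-4) = -3/5 - 4/5 = -7/5 ≈ -1.4000)
O(C) = 1 + C (O(C) = C*1 + 1 = C + 1 = 1 + C)
T(Z) = -I*sqrt(110) (T(Z) = -5*sqrt(-7/5 - 3) = -I*sqrt(110))
(32*T(O(t)))*(-11) = (32*(-I*sqrt(110)))*(-11) = -32*I*sqrt(110)*(-11) = 352*I*sqrt(110)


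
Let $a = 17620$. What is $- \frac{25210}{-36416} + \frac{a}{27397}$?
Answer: $\frac{666164145}{498844576} \approx 1.3354$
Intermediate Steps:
$- \frac{25210}{-36416} + \frac{a}{27397} = - \frac{25210}{-36416} + \frac{17620}{27397} = \left(-25210\right) \left(- \frac{1}{36416}\right) + 17620 \cdot \frac{1}{27397} = \frac{12605}{18208} + \frac{17620}{27397} = \frac{666164145}{498844576}$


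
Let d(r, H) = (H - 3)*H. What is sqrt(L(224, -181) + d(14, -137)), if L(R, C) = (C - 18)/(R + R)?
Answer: sqrt(60147087)/56 ≈ 138.49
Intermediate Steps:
d(r, H) = H*(-3 + H) (d(r, H) = (-3 + H)*H = H*(-3 + H))
L(R, C) = (-18 + C)/(2*R) (L(R, C) = (-18 + C)/((2*R)) = (-18 + C)*(1/(2*R)) = (-18 + C)/(2*R))
sqrt(L(224, -181) + d(14, -137)) = sqrt((1/2)*(-18 - 181)/224 - 137*(-3 - 137)) = sqrt((1/2)*(1/224)*(-199) - 137*(-140)) = sqrt(-199/448 + 19180) = sqrt(8592441/448) = sqrt(60147087)/56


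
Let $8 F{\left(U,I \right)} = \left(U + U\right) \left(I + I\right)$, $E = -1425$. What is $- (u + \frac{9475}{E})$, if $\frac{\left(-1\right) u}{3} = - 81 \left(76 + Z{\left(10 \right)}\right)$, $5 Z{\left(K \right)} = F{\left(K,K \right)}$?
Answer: $- \frac{1190807}{57} \approx -20891.0$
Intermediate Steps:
$F{\left(U,I \right)} = \frac{I U}{2}$ ($F{\left(U,I \right)} = \frac{\left(U + U\right) \left(I + I\right)}{8} = \frac{2 U 2 I}{8} = \frac{4 I U}{8} = \frac{I U}{2}$)
$Z{\left(K \right)} = \frac{K^{2}}{10}$ ($Z{\left(K \right)} = \frac{\frac{1}{2} K K}{5} = \frac{\frac{1}{2} K^{2}}{5} = \frac{K^{2}}{10}$)
$u = 20898$ ($u = - 3 \left(- 81 \left(76 + \frac{10^{2}}{10}\right)\right) = - 3 \left(- 81 \left(76 + \frac{1}{10} \cdot 100\right)\right) = - 3 \left(- 81 \left(76 + 10\right)\right) = - 3 \left(\left(-81\right) 86\right) = \left(-3\right) \left(-6966\right) = 20898$)
$- (u + \frac{9475}{E}) = - (20898 + \frac{9475}{-1425}) = - (20898 + 9475 \left(- \frac{1}{1425}\right)) = - (20898 - \frac{379}{57}) = \left(-1\right) \frac{1190807}{57} = - \frac{1190807}{57}$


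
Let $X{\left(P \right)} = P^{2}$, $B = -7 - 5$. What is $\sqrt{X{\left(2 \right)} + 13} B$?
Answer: $- 12 \sqrt{17} \approx -49.477$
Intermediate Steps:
$B = -12$
$\sqrt{X{\left(2 \right)} + 13} B = \sqrt{2^{2} + 13} \left(-12\right) = \sqrt{4 + 13} \left(-12\right) = \sqrt{17} \left(-12\right) = - 12 \sqrt{17}$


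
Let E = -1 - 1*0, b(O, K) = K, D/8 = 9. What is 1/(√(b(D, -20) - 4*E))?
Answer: -I/4 ≈ -0.25*I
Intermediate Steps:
D = 72 (D = 8*9 = 72)
E = -1 (E = -1 + 0 = -1)
1/(√(b(D, -20) - 4*E)) = 1/(√(-20 - 4*(-1))) = 1/(√(-20 + 4)) = 1/(√(-16)) = 1/(4*I) = -I/4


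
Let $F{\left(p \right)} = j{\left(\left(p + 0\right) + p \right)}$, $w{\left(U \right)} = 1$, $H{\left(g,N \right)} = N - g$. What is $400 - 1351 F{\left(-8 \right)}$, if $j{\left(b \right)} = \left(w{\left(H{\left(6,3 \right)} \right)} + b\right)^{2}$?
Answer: $-303575$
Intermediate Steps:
$j{\left(b \right)} = \left(1 + b\right)^{2}$
$F{\left(p \right)} = \left(1 + 2 p\right)^{2}$ ($F{\left(p \right)} = \left(1 + \left(\left(p + 0\right) + p\right)\right)^{2} = \left(1 + \left(p + p\right)\right)^{2} = \left(1 + 2 p\right)^{2}$)
$400 - 1351 F{\left(-8 \right)} = 400 - 1351 \left(1 + 2 \left(-8\right)\right)^{2} = 400 - 1351 \left(1 - 16\right)^{2} = 400 - 1351 \left(-15\right)^{2} = 400 - 303975 = -303575$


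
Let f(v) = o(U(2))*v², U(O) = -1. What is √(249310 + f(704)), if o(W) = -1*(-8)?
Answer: √4214238 ≈ 2052.9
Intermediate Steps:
o(W) = 8
f(v) = 8*v²
√(249310 + f(704)) = √(249310 + 8*704²) = √(249310 + 8*495616) = √(249310 + 3964928) = √4214238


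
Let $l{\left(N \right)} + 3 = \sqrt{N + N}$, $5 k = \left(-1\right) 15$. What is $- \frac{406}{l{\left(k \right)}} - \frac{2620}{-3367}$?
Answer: $\frac{1380102}{16835} + \frac{406 i \sqrt{6}}{15} \approx 81.978 + 66.3 i$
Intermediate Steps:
$k = -3$ ($k = \frac{\left(-1\right) 15}{5} = \frac{1}{5} \left(-15\right) = -3$)
$l{\left(N \right)} = -3 + \sqrt{2} \sqrt{N}$ ($l{\left(N \right)} = -3 + \sqrt{N + N} = -3 + \sqrt{2 N} = -3 + \sqrt{2} \sqrt{N}$)
$- \frac{406}{l{\left(k \right)}} - \frac{2620}{-3367} = - \frac{406}{-3 + \sqrt{2} \sqrt{-3}} - \frac{2620}{-3367} = - \frac{406}{-3 + \sqrt{2} i \sqrt{3}} - - \frac{2620}{3367} = - \frac{406}{-3 + i \sqrt{6}} + \frac{2620}{3367} = \frac{2620}{3367} - \frac{406}{-3 + i \sqrt{6}}$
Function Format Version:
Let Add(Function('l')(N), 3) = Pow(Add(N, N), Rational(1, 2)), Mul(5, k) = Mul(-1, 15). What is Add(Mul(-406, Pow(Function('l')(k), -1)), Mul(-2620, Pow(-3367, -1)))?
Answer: Add(Rational(1380102, 16835), Mul(Rational(406, 15), I, Pow(6, Rational(1, 2)))) ≈ Add(81.978, Mul(66.300, I))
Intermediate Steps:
k = -3 (k = Mul(Rational(1, 5), Mul(-1, 15)) = Mul(Rational(1, 5), -15) = -3)
Function('l')(N) = Add(-3, Mul(Pow(2, Rational(1, 2)), Pow(N, Rational(1, 2)))) (Function('l')(N) = Add(-3, Pow(Add(N, N), Rational(1, 2))) = Add(-3, Pow(Mul(2, N), Rational(1, 2))) = Add(-3, Mul(Pow(2, Rational(1, 2)), Pow(N, Rational(1, 2)))))
Add(Mul(-406, Pow(Function('l')(k), -1)), Mul(-2620, Pow(-3367, -1))) = Add(Mul(-406, Pow(Add(-3, Mul(Pow(2, Rational(1, 2)), Pow(-3, Rational(1, 2)))), -1)), Mul(-2620, Pow(-3367, -1))) = Add(Mul(-406, Pow(Add(-3, Mul(Pow(2, Rational(1, 2)), Mul(I, Pow(3, Rational(1, 2))))), -1)), Mul(-2620, Rational(-1, 3367))) = Add(Mul(-406, Pow(Add(-3, Mul(I, Pow(6, Rational(1, 2)))), -1)), Rational(2620, 3367)) = Add(Rational(2620, 3367), Mul(-406, Pow(Add(-3, Mul(I, Pow(6, Rational(1, 2)))), -1)))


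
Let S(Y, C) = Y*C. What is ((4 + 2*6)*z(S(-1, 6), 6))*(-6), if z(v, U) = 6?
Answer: -576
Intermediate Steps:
S(Y, C) = C*Y
((4 + 2*6)*z(S(-1, 6), 6))*(-6) = ((4 + 2*6)*6)*(-6) = ((4 + 12)*6)*(-6) = (16*6)*(-6) = 96*(-6) = -576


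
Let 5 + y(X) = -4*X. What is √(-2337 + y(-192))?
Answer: I*√1574 ≈ 39.674*I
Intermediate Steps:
y(X) = -5 - 4*X
√(-2337 + y(-192)) = √(-2337 + (-5 - 4*(-192))) = √(-2337 + (-5 + 768)) = √(-2337 + 763) = √(-1574) = I*√1574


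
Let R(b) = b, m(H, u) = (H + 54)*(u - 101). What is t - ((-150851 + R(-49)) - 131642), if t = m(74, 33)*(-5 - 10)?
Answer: 413102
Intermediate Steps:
m(H, u) = (-101 + u)*(54 + H) (m(H, u) = (54 + H)*(-101 + u) = (-101 + u)*(54 + H))
t = 130560 (t = (-5454 - 101*74 + 54*33 + 74*33)*(-5 - 10) = (-5454 - 7474 + 1782 + 2442)*(-15) = -8704*(-15) = 130560)
t - ((-150851 + R(-49)) - 131642) = 130560 - ((-150851 - 49) - 131642) = 130560 - (-150900 - 131642) = 130560 - 1*(-282542) = 130560 + 282542 = 413102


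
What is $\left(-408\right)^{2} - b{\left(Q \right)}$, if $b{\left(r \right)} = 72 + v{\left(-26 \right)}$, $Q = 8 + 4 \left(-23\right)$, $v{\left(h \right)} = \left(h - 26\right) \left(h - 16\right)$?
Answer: $164208$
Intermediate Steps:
$v{\left(h \right)} = \left(-26 + h\right) \left(-16 + h\right)$
$Q = -84$ ($Q = 8 - 92 = -84$)
$b{\left(r \right)} = 2256$ ($b{\left(r \right)} = 72 + \left(416 + \left(-26\right)^{2} - -1092\right) = 72 + \left(416 + 676 + 1092\right) = 72 + 2184 = 2256$)
$\left(-408\right)^{2} - b{\left(Q \right)} = \left(-408\right)^{2} - 2256 = 166464 - 2256 = 164208$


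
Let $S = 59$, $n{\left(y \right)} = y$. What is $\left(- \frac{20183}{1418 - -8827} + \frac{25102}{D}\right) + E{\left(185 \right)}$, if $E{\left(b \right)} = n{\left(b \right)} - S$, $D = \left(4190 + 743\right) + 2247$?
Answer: $\frac{187614053}{1471182} \approx 127.53$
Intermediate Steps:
$D = 7180$ ($D = 4933 + 2247 = 7180$)
$E{\left(b \right)} = -59 + b$ ($E{\left(b \right)} = b - 59 = -59 + b$)
$\left(- \frac{20183}{1418 - -8827} + \frac{25102}{D}\right) + E{\left(185 \right)} = \left(- \frac{20183}{1418 - -8827} + \frac{25102}{7180}\right) + \left(-59 + 185\right) = \left(- \frac{20183}{1418 + 8827} + 25102 \cdot \frac{1}{7180}\right) + 126 = \left(- \frac{20183}{10245} + \frac{12551}{3590}\right) + 126 = \frac{2245121}{1471182} + 126 = \frac{187614053}{1471182}$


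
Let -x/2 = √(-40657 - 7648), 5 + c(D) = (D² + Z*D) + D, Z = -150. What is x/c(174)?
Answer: -2*I*√48305/4345 ≈ -0.10117*I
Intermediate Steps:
c(D) = -5 + D² - 149*D (c(D) = -5 + ((D² - 150*D) + D) = -5 + (D² - 149*D) = -5 + D² - 149*D)
x = -2*I*√48305 (x = -2*√(-40657 - 7648) = -2*I*√48305 ≈ -439.57*I)
x/c(174) = (-2*I*√48305)/(-5 + 174² - 149*174) = (-2*I*√48305)/(-5 + 30276 - 25926) = -2*I*√48305/4345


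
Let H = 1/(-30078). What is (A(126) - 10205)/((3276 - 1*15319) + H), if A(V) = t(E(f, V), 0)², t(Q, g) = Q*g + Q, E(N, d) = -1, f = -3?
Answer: 306915912/362229355 ≈ 0.84730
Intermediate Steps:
t(Q, g) = Q + Q*g
H = -1/30078 ≈ -3.3247e-5
A(V) = 1 (A(V) = (-(1 + 0))² = (-1*1)² = (-1)² = 1)
(A(126) - 10205)/((3276 - 1*15319) + H) = (1 - 10205)/((3276 - 1*15319) - 1/30078) = -10204/((3276 - 15319) - 1/30078) = -10204/(-12043 - 1/30078) = -10204/(-362229355/30078) = -10204*(-30078/362229355) = 306915912/362229355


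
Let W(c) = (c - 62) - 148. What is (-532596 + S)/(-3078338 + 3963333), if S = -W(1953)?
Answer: -534339/884995 ≈ -0.60378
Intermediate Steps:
W(c) = -210 + c (W(c) = (-62 + c) - 148 = -210 + c)
S = -1743 (S = -(-210 + 1953) = -1*1743 = -1743)
(-532596 + S)/(-3078338 + 3963333) = (-532596 - 1743)/(-3078338 + 3963333) = -534339/884995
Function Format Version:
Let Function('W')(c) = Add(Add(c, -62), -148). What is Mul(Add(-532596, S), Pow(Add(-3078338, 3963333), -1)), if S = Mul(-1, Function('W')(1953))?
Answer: Rational(-534339, 884995) ≈ -0.60378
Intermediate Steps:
Function('W')(c) = Add(-210, c) (Function('W')(c) = Add(Add(-62, c), -148) = Add(-210, c))
S = -1743 (S = Mul(-1, Add(-210, 1953)) = Mul(-1, 1743) = -1743)
Mul(Add(-532596, S), Pow(Add(-3078338, 3963333), -1)) = Mul(Add(-532596, -1743), Pow(Add(-3078338, 3963333), -1)) = Mul(-534339, Pow(884995, -1)) = Mul(-534339, Rational(1, 884995)) = Rational(-534339, 884995)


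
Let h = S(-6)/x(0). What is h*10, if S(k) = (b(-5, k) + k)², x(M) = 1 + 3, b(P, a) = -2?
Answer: 160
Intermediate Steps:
x(M) = 4
S(k) = (-2 + k)²
h = 16 (h = (-2 - 6)²/4 = (-8)²*(¼) = 64*(¼) = 16)
h*10 = 16*10 = 160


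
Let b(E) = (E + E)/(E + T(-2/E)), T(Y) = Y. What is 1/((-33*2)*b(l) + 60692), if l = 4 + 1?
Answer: 23/1392616 ≈ 1.6516e-5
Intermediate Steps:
l = 5
b(E) = 2*E/(E - 2/E) (b(E) = (E + E)/(E - 2/E) = (2*E)/(E - 2/E) = 2*E/(E - 2/E))
1/((-33*2)*b(l) + 60692) = 1/((-33*2)*(2*5²/(-2 + 5²)) + 60692) = 1/(-132*25/(-2 + 25) + 60692) = 1/(-132*25/23 + 60692) = 1/(-66*50/23 + 60692) = 1/(-3300/23 + 60692) = 1/(1392616/23) = 23/1392616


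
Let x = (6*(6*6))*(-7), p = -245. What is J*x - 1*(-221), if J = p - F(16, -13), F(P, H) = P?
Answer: 394853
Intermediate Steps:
J = -261 (J = -245 - 1*16 = -245 - 16 = -261)
x = -1512 (x = (6*36)*(-7) = 216*(-7) = -1512)
J*x - 1*(-221) = -261*(-1512) - 1*(-221) = 394632 + 221 = 394853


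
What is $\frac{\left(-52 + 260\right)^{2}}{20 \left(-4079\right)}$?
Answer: $- \frac{10816}{20395} \approx -0.53033$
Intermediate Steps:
$\frac{\left(-52 + 260\right)^{2}}{20 \left(-4079\right)} = \frac{208^{2}}{-81580} = 43264 \left(- \frac{1}{81580}\right) = - \frac{10816}{20395}$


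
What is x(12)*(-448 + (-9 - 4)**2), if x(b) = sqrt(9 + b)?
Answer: -279*sqrt(21) ≈ -1278.5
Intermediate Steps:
x(12)*(-448 + (-9 - 4)**2) = sqrt(9 + 12)*(-448 + (-9 - 4)**2) = sqrt(21)*(-448 + (-13)**2) = sqrt(21)*(-448 + 169) = sqrt(21)*(-279) = -279*sqrt(21)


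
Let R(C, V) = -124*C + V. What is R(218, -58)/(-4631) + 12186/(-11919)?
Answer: 88817448/18398963 ≈ 4.8273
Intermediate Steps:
R(C, V) = V - 124*C
R(218, -58)/(-4631) + 12186/(-11919) = (-58 - 124*218)/(-4631) + 12186/(-11919) = (-58 - 27032)*(-1/4631) + 12186*(-1/11919) = -27090*(-1/4631) - 4062/3973 = 27090/4631 - 4062/3973 = 88817448/18398963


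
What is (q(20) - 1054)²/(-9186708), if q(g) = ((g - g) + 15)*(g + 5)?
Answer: -461041/9186708 ≈ -0.050186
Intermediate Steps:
q(g) = 75 + 15*g (q(g) = (0 + 15)*(5 + g) = 15*(5 + g) = 75 + 15*g)
(q(20) - 1054)²/(-9186708) = ((75 + 15*20) - 1054)²/(-9186708) = ((75 + 300) - 1054)²*(-1/9186708) = (375 - 1054)²*(-1/9186708) = (-679)²*(-1/9186708) = 461041*(-1/9186708) = -461041/9186708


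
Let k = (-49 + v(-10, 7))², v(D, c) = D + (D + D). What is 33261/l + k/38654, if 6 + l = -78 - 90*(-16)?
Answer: 215688915/8735804 ≈ 24.690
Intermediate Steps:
l = 1356 (l = -6 + (-78 - 90*(-16)) = -6 + (-78 + 1440) = -6 + 1362 = 1356)
v(D, c) = 3*D (v(D, c) = D + 2*D = 3*D)
k = 6241 (k = (-49 + 3*(-10))² = (-49 - 30)² = (-79)² = 6241)
33261/l + k/38654 = 33261/1356 + 6241/38654 = 33261*(1/1356) + 6241*(1/38654) = 11087/452 + 6241/38654 = 215688915/8735804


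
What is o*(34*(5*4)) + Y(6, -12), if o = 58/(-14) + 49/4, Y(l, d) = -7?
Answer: 38541/7 ≈ 5505.9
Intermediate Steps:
o = 227/28 (o = 58*(-1/14) + 49*(¼) = -29/7 + 49/4 = 227/28 ≈ 8.1071)
o*(34*(5*4)) + Y(6, -12) = 227*(34*(5*4))/28 - 7 = 227*(34*20)/28 - 7 = (227/28)*680 - 7 = 38590/7 - 7 = 38541/7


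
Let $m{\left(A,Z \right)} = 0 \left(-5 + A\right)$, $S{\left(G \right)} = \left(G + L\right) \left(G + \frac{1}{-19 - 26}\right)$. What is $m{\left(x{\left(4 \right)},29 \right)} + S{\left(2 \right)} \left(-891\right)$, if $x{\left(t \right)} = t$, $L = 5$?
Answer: $- \frac{61677}{5} \approx -12335.0$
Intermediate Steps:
$S{\left(G \right)} = \left(5 + G\right) \left(- \frac{1}{45} + G\right)$ ($S{\left(G \right)} = \left(G + 5\right) \left(G + \frac{1}{-19 - 26}\right) = \left(5 + G\right) \left(G + \frac{1}{-45}\right) = \left(5 + G\right) \left(G - \frac{1}{45}\right) = \left(5 + G\right) \left(- \frac{1}{45} + G\right)$)
$m{\left(A,Z \right)} = 0$
$m{\left(x{\left(4 \right)},29 \right)} + S{\left(2 \right)} \left(-891\right) = 0 + \left(- \frac{1}{9} + 2^{2} + \frac{224}{45} \cdot 2\right) \left(-891\right) = 0 + \left(- \frac{1}{9} + 4 + \frac{448}{45}\right) \left(-891\right) = 0 + \frac{623}{45} \left(-891\right) = 0 - \frac{61677}{5} = - \frac{61677}{5}$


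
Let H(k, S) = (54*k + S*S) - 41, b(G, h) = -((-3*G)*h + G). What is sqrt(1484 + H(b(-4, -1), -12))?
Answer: sqrt(2451) ≈ 49.508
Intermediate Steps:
b(G, h) = -G + 3*G*h (b(G, h) = -(-3*G*h + G) = -(G - 3*G*h) = -G + 3*G*h)
H(k, S) = -41 + S**2 + 54*k (H(k, S) = (54*k + S**2) - 41 = (S**2 + 54*k) - 41 = -41 + S**2 + 54*k)
sqrt(1484 + H(b(-4, -1), -12)) = sqrt(1484 + (-41 + (-12)**2 + 54*(-4*(-1 + 3*(-1))))) = sqrt(1484 + (-41 + 144 + 54*(-4*(-1 - 3)))) = sqrt(1484 + (-41 + 144 + 54*(-4*(-4)))) = sqrt(1484 + (-41 + 144 + 54*16)) = sqrt(1484 + (-41 + 144 + 864)) = sqrt(1484 + 967) = sqrt(2451)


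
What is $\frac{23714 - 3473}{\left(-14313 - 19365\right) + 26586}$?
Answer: $- \frac{2249}{788} \approx -2.8541$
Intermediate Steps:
$\frac{23714 - 3473}{\left(-14313 - 19365\right) + 26586} = \frac{20241}{-33678 + 26586} = \frac{20241}{-7092} = 20241 \left(- \frac{1}{7092}\right) = - \frac{2249}{788}$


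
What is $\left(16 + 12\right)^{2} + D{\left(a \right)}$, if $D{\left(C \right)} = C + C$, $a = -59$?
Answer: $666$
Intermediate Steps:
$D{\left(C \right)} = 2 C$
$\left(16 + 12\right)^{2} + D{\left(a \right)} = \left(16 + 12\right)^{2} + 2 \left(-59\right) = 28^{2} - 118 = 784 - 118 = 666$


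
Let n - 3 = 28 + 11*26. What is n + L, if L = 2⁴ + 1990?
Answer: 2323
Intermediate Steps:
n = 317 (n = 3 + (28 + 11*26) = 3 + (28 + 286) = 3 + 314 = 317)
L = 2006 (L = 16 + 1990 = 2006)
n + L = 317 + 2006 = 2323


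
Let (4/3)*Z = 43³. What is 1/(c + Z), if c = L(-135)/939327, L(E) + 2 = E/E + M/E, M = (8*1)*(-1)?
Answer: 507236580/30246644074037 ≈ 1.6770e-5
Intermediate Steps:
M = -8 (M = 8*(-1) = -8)
L(E) = -1 - 8/E (L(E) = -2 + (E/E - 8/E) = -2 + (1 - 8/E) = -1 - 8/E)
Z = 238521/4 (Z = (¾)*43³ = (¾)*79507 = 238521/4 ≈ 59630.)
c = -127/126809145 (c = ((-8 - 1*(-135))/(-135))/939327 = -(-8 + 135)/135*(1/939327) = -1/135*127*(1/939327) = -127/135*1/939327 = -127/126809145 ≈ -1.0015e-6)
1/(c + Z) = 1/(-127/126809145 + 238521/4) = 1/(30246644074037/507236580) = 507236580/30246644074037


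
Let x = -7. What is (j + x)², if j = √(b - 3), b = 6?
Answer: (7 - √3)² ≈ 27.751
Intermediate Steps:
j = √3 (j = √(6 - 3) = √3 ≈ 1.7320)
(j + x)² = (√3 - 7)² = (-7 + √3)²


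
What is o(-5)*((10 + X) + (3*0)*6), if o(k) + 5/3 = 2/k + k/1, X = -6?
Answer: -424/15 ≈ -28.267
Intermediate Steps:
o(k) = -5/3 + k + 2/k (o(k) = -5/3 + (2/k + k/1) = -5/3 + (2/k + k*1) = -5/3 + (2/k + k) = -5/3 + (k + 2/k) = -5/3 + k + 2/k)
o(-5)*((10 + X) + (3*0)*6) = (-5/3 - 5 + 2/(-5))*((10 - 6) + (3*0)*6) = (-5/3 - 5 + 2*(-⅕))*(4 + 0*6) = (-5/3 - 5 - ⅖)*(4 + 0) = -106/15*4 = -424/15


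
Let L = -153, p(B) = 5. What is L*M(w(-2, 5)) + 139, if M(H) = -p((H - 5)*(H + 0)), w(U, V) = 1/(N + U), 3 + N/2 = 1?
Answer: 904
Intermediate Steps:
N = -4 (N = -6 + 2*1 = -6 + 2 = -4)
w(U, V) = 1/(-4 + U)
M(H) = -5 (M(H) = -1*5 = -5)
L*M(w(-2, 5)) + 139 = -153*(-5) + 139 = 765 + 139 = 904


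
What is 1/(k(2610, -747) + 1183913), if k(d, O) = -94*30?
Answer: 1/1181093 ≈ 8.4667e-7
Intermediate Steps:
k(d, O) = -2820
1/(k(2610, -747) + 1183913) = 1/(-2820 + 1183913) = 1/1181093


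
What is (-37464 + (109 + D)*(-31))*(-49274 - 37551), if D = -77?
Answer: 3338942200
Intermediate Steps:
(-37464 + (109 + D)*(-31))*(-49274 - 37551) = (-37464 + (109 - 77)*(-31))*(-49274 - 37551) = (-37464 + 32*(-31))*(-86825) = (-37464 - 992)*(-86825) = -38456*(-86825) = 3338942200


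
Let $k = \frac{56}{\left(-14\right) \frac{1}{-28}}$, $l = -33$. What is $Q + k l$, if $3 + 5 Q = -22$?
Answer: $-3701$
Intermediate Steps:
$Q = -5$ ($Q = - \frac{3}{5} + \frac{1}{5} \left(-22\right) = - \frac{3}{5} - \frac{22}{5} = -5$)
$k = 112$ ($k = \frac{56}{\left(-14\right) \left(- \frac{1}{28}\right)} = 56 \frac{1}{\frac{1}{2}} = 56 \cdot 2 = 112$)
$Q + k l = -5 + 112 \left(-33\right) = -5 - 3696 = -3701$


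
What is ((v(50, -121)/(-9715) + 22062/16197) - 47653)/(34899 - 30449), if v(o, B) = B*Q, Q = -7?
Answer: -1249697106474/116704109125 ≈ -10.708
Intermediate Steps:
v(o, B) = -7*B (v(o, B) = B*(-7) = -7*B)
((v(50, -121)/(-9715) + 22062/16197) - 47653)/(34899 - 30449) = ((-7*(-121)/(-9715) + 22062/16197) - 47653)/(34899 - 30449) = ((847*(-1/9715) + 22062*(1/16197)) - 47653)/4450 = ((-847/9715 + 7354/5399) - 47653)*(1/4450) = (66871157/52451285 - 47653)*(1/4450) = -2499394212948/52451285*1/4450 = -1249697106474/116704109125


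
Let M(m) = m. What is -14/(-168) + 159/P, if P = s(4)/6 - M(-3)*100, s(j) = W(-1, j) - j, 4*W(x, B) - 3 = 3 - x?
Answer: 5887/9588 ≈ 0.61400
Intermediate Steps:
W(x, B) = 3/2 - x/4 (W(x, B) = 3/4 + (3 - x)/4 = 3/4 + (3/4 - x/4) = 3/2 - x/4)
s(j) = 7/4 - j (s(j) = (3/2 - 1/4*(-1)) - j = (3/2 + 1/4) - j = 7/4 - j)
P = 2397/8 (P = (7/4 - 1*4)/6 - (-3)*100 = (7/4 - 4)*(1/6) - 1*(-300) = -9/4*1/6 + 300 = -3/8 + 300 = 2397/8 ≈ 299.63)
-14/(-168) + 159/P = -14/(-168) + 159/(2397/8) = -14*(-1/168) + 159*(8/2397) = 1/12 + 424/799 = 5887/9588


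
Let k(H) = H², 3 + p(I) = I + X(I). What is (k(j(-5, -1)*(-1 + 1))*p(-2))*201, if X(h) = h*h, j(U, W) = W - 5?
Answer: 0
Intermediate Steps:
j(U, W) = -5 + W
X(h) = h²
p(I) = -3 + I + I² (p(I) = -3 + (I + I²) = -3 + I + I²)
(k(j(-5, -1)*(-1 + 1))*p(-2))*201 = (((-5 - 1)*(-1 + 1))²*(-3 - 2 + (-2)²))*201 = ((-6*0)²*(-3 - 2 + 4))*201 = (0²*(-1))*201 = (0*(-1))*201 = 0*201 = 0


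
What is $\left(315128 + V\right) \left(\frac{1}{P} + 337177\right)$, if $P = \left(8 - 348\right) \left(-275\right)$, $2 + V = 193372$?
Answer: $\frac{8015466559579749}{46750} \approx 1.7145 \cdot 10^{11}$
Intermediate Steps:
$V = 193370$ ($V = -2 + 193372 = 193370$)
$P = 93500$ ($P = \left(-340\right) \left(-275\right) = 93500$)
$\left(315128 + V\right) \left(\frac{1}{P} + 337177\right) = \left(315128 + 193370\right) \left(\frac{1}{93500} + 337177\right) = 508498 \left(\frac{1}{93500} + 337177\right) = 508498 \cdot \frac{31526049501}{93500} = \frac{8015466559579749}{46750}$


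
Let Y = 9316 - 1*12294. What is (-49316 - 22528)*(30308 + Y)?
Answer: -1963496520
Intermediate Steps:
Y = -2978 (Y = 9316 - 12294 = -2978)
(-49316 - 22528)*(30308 + Y) = (-49316 - 22528)*(30308 - 2978) = -71844*27330 = -1963496520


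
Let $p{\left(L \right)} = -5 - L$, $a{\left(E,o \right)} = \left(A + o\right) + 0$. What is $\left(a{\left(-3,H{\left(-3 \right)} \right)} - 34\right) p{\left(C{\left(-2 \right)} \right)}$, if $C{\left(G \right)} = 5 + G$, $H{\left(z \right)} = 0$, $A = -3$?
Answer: $296$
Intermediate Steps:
$a{\left(E,o \right)} = -3 + o$ ($a{\left(E,o \right)} = \left(-3 + o\right) + 0 = -3 + o$)
$\left(a{\left(-3,H{\left(-3 \right)} \right)} - 34\right) p{\left(C{\left(-2 \right)} \right)} = \left(\left(-3 + 0\right) - 34\right) \left(-5 - \left(5 - 2\right)\right) = \left(-3 - 34\right) \left(-5 - 3\right) = - 37 \left(-5 - 3\right) = \left(-37\right) \left(-8\right) = 296$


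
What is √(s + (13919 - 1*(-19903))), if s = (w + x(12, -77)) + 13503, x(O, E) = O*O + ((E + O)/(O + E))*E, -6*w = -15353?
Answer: √1798230/6 ≈ 223.50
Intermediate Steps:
w = 15353/6 (w = -⅙*(-15353) = 15353/6 ≈ 2558.8)
x(O, E) = E + O² (x(O, E) = O² + ((E + O)/(E + O))*E = O² + 1*E = O² + E = E + O²)
s = 96773/6 (s = (15353/6 + (-77 + 12²)) + 13503 = (15353/6 + (-77 + 144)) + 13503 = (15353/6 + 67) + 13503 = 15755/6 + 13503 = 96773/6 ≈ 16129.)
√(s + (13919 - 1*(-19903))) = √(96773/6 + (13919 - 1*(-19903))) = √(96773/6 + (13919 + 19903)) = √(96773/6 + 33822) = √(299705/6) = √1798230/6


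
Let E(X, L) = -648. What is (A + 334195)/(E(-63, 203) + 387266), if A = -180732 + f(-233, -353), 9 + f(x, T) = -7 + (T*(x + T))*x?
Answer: -48044467/386618 ≈ -124.27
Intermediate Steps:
f(x, T) = -16 + T*x*(T + x) (f(x, T) = -9 + (-7 + (T*(x + T))*x) = -9 + (-7 + (T*(T + x))*x) = -9 + (-7 + T*x*(T + x)) = -16 + T*x*(T + x))
A = -48378662 (A = -180732 + (-16 - 353*(-233)**2 - 233*(-353)**2) = -180732 + (-16 - 353*54289 - 233*124609) = -180732 + (-16 - 19164017 - 29033897) = -180732 - 48197930 = -48378662)
(A + 334195)/(E(-63, 203) + 387266) = (-48378662 + 334195)/(-648 + 387266) = -48044467/386618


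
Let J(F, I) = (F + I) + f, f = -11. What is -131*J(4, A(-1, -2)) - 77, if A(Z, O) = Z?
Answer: 971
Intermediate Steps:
J(F, I) = -11 + F + I (J(F, I) = (F + I) - 11 = -11 + F + I)
-131*J(4, A(-1, -2)) - 77 = -131*(-11 + 4 - 1) - 77 = -131*(-8) - 77 = 1048 - 77 = 971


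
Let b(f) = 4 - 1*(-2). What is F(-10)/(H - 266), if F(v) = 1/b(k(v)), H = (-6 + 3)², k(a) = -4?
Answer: -1/1542 ≈ -0.00064851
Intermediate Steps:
b(f) = 6 (b(f) = 4 + 2 = 6)
H = 9 (H = (-3)² = 9)
F(v) = ⅙ (F(v) = 1/6 = ⅙)
F(-10)/(H - 266) = 1/(6*(9 - 266)) = (⅙)/(-257) = (⅙)*(-1/257) = -1/1542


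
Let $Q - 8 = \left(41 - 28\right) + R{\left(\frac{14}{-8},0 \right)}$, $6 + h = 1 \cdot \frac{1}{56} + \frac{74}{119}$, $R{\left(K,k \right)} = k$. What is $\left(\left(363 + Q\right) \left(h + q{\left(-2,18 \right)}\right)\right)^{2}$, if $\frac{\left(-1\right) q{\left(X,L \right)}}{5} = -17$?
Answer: $\frac{270283532544}{289} \approx 9.3524 \cdot 10^{8}$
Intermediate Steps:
$q{\left(X,L \right)} = 85$ ($q{\left(X,L \right)} = \left(-5\right) \left(-17\right) = 85$)
$h = - \frac{729}{136}$ ($h = -6 + \left(1 \cdot \frac{1}{56} + \frac{74}{119}\right) = -6 + \left(1 \cdot \frac{1}{56} + 74 \cdot \frac{1}{119}\right) = -6 + \left(\frac{1}{56} + \frac{74}{119}\right) = -6 + \frac{87}{136} = - \frac{729}{136} \approx -5.3603$)
$Q = 21$ ($Q = 8 + \left(\left(41 - 28\right) + 0\right) = 8 + \left(13 + 0\right) = 8 + 13 = 21$)
$\left(\left(363 + Q\right) \left(h + q{\left(-2,18 \right)}\right)\right)^{2} = \left(\left(363 + 21\right) \left(- \frac{729}{136} + 85\right)\right)^{2} = \left(384 \cdot \frac{10831}{136}\right)^{2} = \left(\frac{519888}{17}\right)^{2} = \frac{270283532544}{289}$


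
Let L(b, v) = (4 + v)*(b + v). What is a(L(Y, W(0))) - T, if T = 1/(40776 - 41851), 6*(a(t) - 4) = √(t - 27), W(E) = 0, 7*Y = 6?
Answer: 4301/1075 + I*√1155/42 ≈ 4.0009 + 0.80917*I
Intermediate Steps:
Y = 6/7 (Y = (⅐)*6 = 6/7 ≈ 0.85714)
a(t) = 4 + √(-27 + t)/6 (a(t) = 4 + √(t - 27)/6 = 4 + √(-27 + t)/6)
T = -1/1075 (T = 1/(-1075) = -1/1075 ≈ -0.00093023)
a(L(Y, W(0))) - T = (4 + √(-27 + (0² + 4*(6/7) + 4*0 + (6/7)*0))/6) - 1*(-1/1075) = (4 + √(-27 + (0 + 24/7 + 0 + 0))/6) + 1/1075 = (4 + √(-27 + 24/7)/6) + 1/1075 = (4 + √(-165/7)/6) + 1/1075 = (4 + (I*√1155/7)/6) + 1/1075 = (4 + I*√1155/42) + 1/1075 = 4301/1075 + I*√1155/42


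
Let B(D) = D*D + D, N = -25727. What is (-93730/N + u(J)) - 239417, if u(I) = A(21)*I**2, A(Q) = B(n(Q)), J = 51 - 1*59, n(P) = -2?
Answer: -473545721/1979 ≈ -2.3929e+5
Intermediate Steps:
J = -8 (J = 51 - 59 = -8)
B(D) = D + D**2 (B(D) = D**2 + D = D + D**2)
A(Q) = 2 (A(Q) = -2*(1 - 2) = -2*(-1) = 2)
u(I) = 2*I**2
(-93730/N + u(J)) - 239417 = (-93730/(-25727) + 2*(-8)**2) - 239417 = (-93730*(-1/25727) + 2*64) - 239417 = (7210/1979 + 128) - 239417 = 260522/1979 - 239417 = -473545721/1979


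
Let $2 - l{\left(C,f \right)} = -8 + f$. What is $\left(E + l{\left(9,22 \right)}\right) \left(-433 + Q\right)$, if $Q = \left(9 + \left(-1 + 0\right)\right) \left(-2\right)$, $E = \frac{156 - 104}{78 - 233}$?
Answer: $\frac{858488}{155} \approx 5538.6$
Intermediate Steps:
$E = - \frac{52}{155}$ ($E = \frac{52}{-155} = 52 \left(- \frac{1}{155}\right) = - \frac{52}{155} \approx -0.33548$)
$Q = -16$ ($Q = \left(9 - 1\right) \left(-2\right) = 8 \left(-2\right) = -16$)
$l{\left(C,f \right)} = 10 - f$ ($l{\left(C,f \right)} = 2 - \left(-8 + f\right) = 10 - f$)
$\left(E + l{\left(9,22 \right)}\right) \left(-433 + Q\right) = \left(- \frac{52}{155} + \left(10 - 22\right)\right) \left(-433 - 16\right) = \left(- \frac{52}{155} + \left(10 - 22\right)\right) \left(-449\right) = \left(- \frac{52}{155} - 12\right) \left(-449\right) = \left(- \frac{1912}{155}\right) \left(-449\right) = \frac{858488}{155}$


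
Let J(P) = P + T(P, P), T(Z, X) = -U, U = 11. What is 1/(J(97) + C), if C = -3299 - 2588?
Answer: -1/5801 ≈ -0.00017238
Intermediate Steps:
C = -5887
T(Z, X) = -11 (T(Z, X) = -1*11 = -11)
J(P) = -11 + P (J(P) = P - 11 = -11 + P)
1/(J(97) + C) = 1/((-11 + 97) - 5887) = 1/(86 - 5887) = 1/(-5801) = -1/5801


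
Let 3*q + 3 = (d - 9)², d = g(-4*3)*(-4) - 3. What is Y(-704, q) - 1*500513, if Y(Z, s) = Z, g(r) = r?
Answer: -501217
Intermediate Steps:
d = 45 (d = -4*3*(-4) - 3 = -12*(-4) - 3 = 48 - 3 = 45)
q = 431 (q = -1 + (45 - 9)²/3 = -1 + (⅓)*36² = -1 + (⅓)*1296 = -1 + 432 = 431)
Y(-704, q) - 1*500513 = -704 - 1*500513 = -704 - 500513 = -501217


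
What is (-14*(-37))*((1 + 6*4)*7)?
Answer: 90650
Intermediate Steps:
(-14*(-37))*((1 + 6*4)*7) = 518*((1 + 24)*7) = 518*(25*7) = 518*175 = 90650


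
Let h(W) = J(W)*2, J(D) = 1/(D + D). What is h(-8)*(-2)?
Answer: ¼ ≈ 0.25000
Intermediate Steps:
J(D) = 1/(2*D)
h(W) = 1/W (h(W) = (1/(2*W))*2 = 1/W)
h(-8)*(-2) = -2/(-8) = -⅛*(-2) = ¼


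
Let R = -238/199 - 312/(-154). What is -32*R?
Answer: -406976/15323 ≈ -26.560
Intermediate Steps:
R = 12718/15323 (R = -238*1/199 - 312*(-1/154) = -238/199 + 156/77 = 12718/15323 ≈ 0.82999)
-32*R = -32*12718/15323 = -406976/15323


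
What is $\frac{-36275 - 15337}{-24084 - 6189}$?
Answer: $\frac{17204}{10091} \approx 1.7049$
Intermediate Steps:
$\frac{-36275 - 15337}{-24084 - 6189} = - \frac{51612}{-30273} = \left(-51612\right) \left(- \frac{1}{30273}\right) = \frac{17204}{10091}$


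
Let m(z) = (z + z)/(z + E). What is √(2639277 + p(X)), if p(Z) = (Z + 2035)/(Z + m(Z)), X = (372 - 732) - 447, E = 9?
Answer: 5*√302520929598227/53531 ≈ 1624.6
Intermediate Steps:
m(z) = 2*z/(9 + z) (m(z) = (z + z)/(z + 9) = (2*z)/(9 + z) = 2*z/(9 + z))
X = -807 (X = -360 - 447 = -807)
p(Z) = (2035 + Z)/(Z + 2*Z/(9 + Z)) (p(Z) = (Z + 2035)/(Z + 2*Z/(9 + Z)) = (2035 + Z)/(Z + 2*Z/(9 + Z)))
√(2639277 + p(X)) = √(2639277 + (9 - 807)*(2035 - 807)/((-807)*(11 - 807))) = √(2639277 - 1/807*(-798)*1228/(-796)) = √(2639277 - 1/807*(-1/796)*(-798)*1228) = √(2639277 - 81662/53531) = √(141283055425/53531) = 5*√302520929598227/53531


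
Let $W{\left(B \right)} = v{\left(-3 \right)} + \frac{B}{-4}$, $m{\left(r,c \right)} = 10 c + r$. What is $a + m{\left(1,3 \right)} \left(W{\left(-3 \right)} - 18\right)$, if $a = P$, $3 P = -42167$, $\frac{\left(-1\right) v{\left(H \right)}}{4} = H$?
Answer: $- \frac{170621}{12} \approx -14218.0$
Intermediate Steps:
$v{\left(H \right)} = - 4 H$
$m{\left(r,c \right)} = r + 10 c$
$W{\left(B \right)} = 12 - \frac{B}{4}$ ($W{\left(B \right)} = \left(-4\right) \left(-3\right) + \frac{B}{-4} = 12 + B \left(- \frac{1}{4}\right) = 12 - \frac{B}{4}$)
$P = - \frac{42167}{3}$ ($P = \frac{1}{3} \left(-42167\right) = - \frac{42167}{3} \approx -14056.0$)
$a = - \frac{42167}{3} \approx -14056.0$
$a + m{\left(1,3 \right)} \left(W{\left(-3 \right)} - 18\right) = - \frac{42167}{3} + \left(1 + 10 \cdot 3\right) \left(\left(12 - - \frac{3}{4}\right) - 18\right) = - \frac{42167}{3} + \left(1 + 30\right) \left(\left(12 + \frac{3}{4}\right) - 18\right) = - \frac{42167}{3} + 31 \left(\frac{51}{4} - 18\right) = - \frac{42167}{3} + 31 \left(- \frac{21}{4}\right) = - \frac{42167}{3} - \frac{651}{4} = - \frac{170621}{12}$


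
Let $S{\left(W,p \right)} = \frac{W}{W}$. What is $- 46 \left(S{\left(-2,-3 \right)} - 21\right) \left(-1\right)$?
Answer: $-920$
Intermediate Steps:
$S{\left(W,p \right)} = 1$
$- 46 \left(S{\left(-2,-3 \right)} - 21\right) \left(-1\right) = - 46 \left(1 - 21\right) \left(-1\right) = \left(-46\right) \left(-20\right) \left(-1\right) = 920 \left(-1\right) = -920$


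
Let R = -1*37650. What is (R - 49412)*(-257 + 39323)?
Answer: -3401164092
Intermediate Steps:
R = -37650
(R - 49412)*(-257 + 39323) = (-37650 - 49412)*(-257 + 39323) = -87062*39066 = -3401164092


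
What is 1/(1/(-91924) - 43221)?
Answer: -91924/3973047205 ≈ -2.3137e-5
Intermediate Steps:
1/(1/(-91924) - 43221) = 1/(-1/91924 - 43221) = 1/(-3973047205/91924) = -91924/3973047205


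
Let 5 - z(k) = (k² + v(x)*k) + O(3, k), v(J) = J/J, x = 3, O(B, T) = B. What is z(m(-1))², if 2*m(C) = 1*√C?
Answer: 77/16 - 9*I/4 ≈ 4.8125 - 2.25*I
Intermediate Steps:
v(J) = 1
m(C) = √C/2 (m(C) = (1*√C)/2 = √C/2)
z(k) = 2 - k - k² (z(k) = 5 - ((k² + 1*k) + 3) = 5 - ((k² + k) + 3) = 5 - ((k + k²) + 3) = 5 - (3 + k + k²) = 5 + (-3 - k - k²) = 2 - k - k²)
z(m(-1))² = (2 - √(-1)/2 - (√(-1)/2)²)² = (2 - I/2 - (I/2)²)² = (2 - I/2 - 1*(-¼))² = (2 - I/2 + ¼)² = (9/4 - I/2)²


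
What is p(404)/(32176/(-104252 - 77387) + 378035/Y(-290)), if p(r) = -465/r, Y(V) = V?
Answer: 2449401915/2774479308362 ≈ 0.00088283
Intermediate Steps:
p(404)/(32176/(-104252 - 77387) + 378035/Y(-290)) = (-465/404)/(32176/(-104252 - 77387) + 378035/(-290)) = (-465*1/404)/(32176/(-181639) + 378035*(-1/290)) = -465/(404*(32176*(-1/181639) - 75607/58)) = -465/(404*(-32176/181639 - 75607/58)) = -465/(404*(-13735046081/10535062)) = -465/404*(-10535062/13735046081) = 2449401915/2774479308362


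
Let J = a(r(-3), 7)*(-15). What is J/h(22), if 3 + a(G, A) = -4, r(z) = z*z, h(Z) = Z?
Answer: 105/22 ≈ 4.7727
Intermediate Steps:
r(z) = z²
a(G, A) = -7 (a(G, A) = -3 - 4 = -7)
J = 105 (J = -7*(-15) = 105)
J/h(22) = 105/22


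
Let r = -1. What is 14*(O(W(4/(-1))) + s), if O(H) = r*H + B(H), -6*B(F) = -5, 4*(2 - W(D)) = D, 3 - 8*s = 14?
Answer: -595/12 ≈ -49.583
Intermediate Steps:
s = -11/8 (s = 3/8 - ⅛*14 = 3/8 - 7/4 = -11/8 ≈ -1.3750)
W(D) = 2 - D/4
B(F) = ⅚ (B(F) = -⅙*(-5) = ⅚)
O(H) = ⅚ - H (O(H) = -H + ⅚ = ⅚ - H)
14*(O(W(4/(-1))) + s) = 14*((⅚ - (2 - 1/(-1))) - 11/8) = 14*((⅚ - (2 - (-1))) - 11/8) = 14*((⅚ - (2 - ¼*(-4))) - 11/8) = 14*((⅚ - (2 + 1)) - 11/8) = 14*((⅚ - 1*3) - 11/8) = 14*((⅚ - 3) - 11/8) = 14*(-13/6 - 11/8) = 14*(-85/24) = -595/12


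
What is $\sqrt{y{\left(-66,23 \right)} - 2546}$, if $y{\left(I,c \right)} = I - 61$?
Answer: $9 i \sqrt{33} \approx 51.701 i$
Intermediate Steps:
$y{\left(I,c \right)} = -61 + I$
$\sqrt{y{\left(-66,23 \right)} - 2546} = \sqrt{\left(-61 - 66\right) - 2546} = \sqrt{-127 - 2546} = \sqrt{-2673} = 9 i \sqrt{33}$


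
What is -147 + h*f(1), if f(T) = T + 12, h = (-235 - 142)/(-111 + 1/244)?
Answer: -2785357/27083 ≈ -102.85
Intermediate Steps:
h = 91988/27083 (h = -377/(-111 + 1/244) = -377/(-27083/244) = -377*(-244/27083) = 91988/27083 ≈ 3.3965)
f(T) = 12 + T
-147 + h*f(1) = -147 + 91988*(12 + 1)/27083 = -147 + (91988/27083)*13 = -147 + 1195844/27083 = -2785357/27083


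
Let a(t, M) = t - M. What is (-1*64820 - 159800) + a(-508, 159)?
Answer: -225287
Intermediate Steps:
(-1*64820 - 159800) + a(-508, 159) = (-1*64820 - 159800) + (-508 - 1*159) = (-64820 - 159800) + (-508 - 159) = -224620 - 667 = -225287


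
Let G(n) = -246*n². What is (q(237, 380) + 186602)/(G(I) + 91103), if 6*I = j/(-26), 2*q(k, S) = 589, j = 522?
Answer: 63171017/29861827 ≈ 2.1154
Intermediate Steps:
q(k, S) = 589/2 (q(k, S) = (½)*589 = 589/2)
I = -87/26 (I = (522/(-26))/6 = (522*(-1/26))/6 = (⅙)*(-261/13) = -87/26 ≈ -3.3462)
(q(237, 380) + 186602)/(G(I) + 91103) = (589/2 + 186602)/(-246*(-87/26)² + 91103) = 373793/(2*(-246*7569/676 + 91103)) = 373793/(2*(-930987/338 + 91103)) = 373793/(2*(29861827/338)) = (373793/2)*(338/29861827) = 63171017/29861827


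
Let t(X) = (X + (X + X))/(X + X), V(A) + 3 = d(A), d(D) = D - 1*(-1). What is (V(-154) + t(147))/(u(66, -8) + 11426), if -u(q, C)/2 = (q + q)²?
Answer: 309/46844 ≈ 0.0065964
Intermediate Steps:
d(D) = 1 + D (d(D) = D + 1 = 1 + D)
V(A) = -2 + A (V(A) = -3 + (1 + A) = -2 + A)
t(X) = 3/2 (t(X) = (X + 2*X)/((2*X)) = (3*X)*(1/(2*X)) = 3/2)
u(q, C) = -8*q² (u(q, C) = -2*(q + q)² = -2*4*q² = -8*q²)
(V(-154) + t(147))/(u(66, -8) + 11426) = ((-2 - 154) + 3/2)/(-8*66² + 11426) = (-156 + 3/2)/(-8*4356 + 11426) = -309/(2*(-34848 + 11426)) = -309/2/(-23422) = -309/2*(-1/23422) = 309/46844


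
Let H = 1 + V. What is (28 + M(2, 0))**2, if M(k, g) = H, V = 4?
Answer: 1089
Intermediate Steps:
H = 5 (H = 1 + 4 = 5)
M(k, g) = 5
(28 + M(2, 0))**2 = (28 + 5)**2 = 33**2 = 1089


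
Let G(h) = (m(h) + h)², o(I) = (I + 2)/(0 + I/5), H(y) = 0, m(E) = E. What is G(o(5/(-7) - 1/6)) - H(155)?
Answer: 220900/1369 ≈ 161.36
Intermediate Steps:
o(I) = 5*(2 + I)/I (o(I) = (2 + I)/(0 + I*(⅕)) = (2 + I)/(0 + I/5) = (2 + I)/((I/5)) = (2 + I)*(5/I) = 5*(2 + I)/I)
G(h) = 4*h² (G(h) = (h + h)² = (2*h)² = 4*h²)
G(o(5/(-7) - 1/6)) - H(155) = 4*(5 + 10/(5/(-7) - 1/6))² - 1*0 = 4*(5 + 10/(5*(-⅐) - 1*⅙))² + 0 = 4*(5 + 10/(-5/7 - ⅙))² + 0 = 4*(5 + 10/(-37/42))² + 0 = 4*(5 + 10*(-42/37))² + 0 = 4*(5 - 420/37)² + 0 = 4*(-235/37)² + 0 = 4*(55225/1369) + 0 = 220900/1369 + 0 = 220900/1369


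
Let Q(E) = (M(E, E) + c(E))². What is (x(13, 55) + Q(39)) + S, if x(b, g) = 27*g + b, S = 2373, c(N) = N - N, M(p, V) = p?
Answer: 5392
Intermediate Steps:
c(N) = 0
Q(E) = E² (Q(E) = (E + 0)² = E²)
x(b, g) = b + 27*g
(x(13, 55) + Q(39)) + S = ((13 + 27*55) + 39²) + 2373 = ((13 + 1485) + 1521) + 2373 = (1498 + 1521) + 2373 = 3019 + 2373 = 5392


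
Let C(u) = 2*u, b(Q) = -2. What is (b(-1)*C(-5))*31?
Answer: 620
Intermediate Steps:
(b(-1)*C(-5))*31 = -4*(-5)*31 = -2*(-10)*31 = 20*31 = 620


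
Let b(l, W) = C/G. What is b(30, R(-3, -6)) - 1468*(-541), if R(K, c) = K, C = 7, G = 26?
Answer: 20648895/26 ≈ 7.9419e+5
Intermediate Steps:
b(l, W) = 7/26
b(30, R(-3, -6)) - 1468*(-541) = 7/26 - 1468*(-541) = 7/26 + 794188 = 20648895/26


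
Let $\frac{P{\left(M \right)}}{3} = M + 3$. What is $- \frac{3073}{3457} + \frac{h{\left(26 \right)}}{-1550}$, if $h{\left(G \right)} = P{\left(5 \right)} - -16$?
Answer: $- \frac{490143}{535835} \approx -0.91473$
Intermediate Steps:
$P{\left(M \right)} = 9 + 3 M$ ($P{\left(M \right)} = 3 \left(M + 3\right) = 3 \left(3 + M\right) = 9 + 3 M$)
$h{\left(G \right)} = 40$ ($h{\left(G \right)} = \left(9 + 3 \cdot 5\right) - -16 = \left(9 + 15\right) + 16 = 24 + 16 = 40$)
$- \frac{3073}{3457} + \frac{h{\left(26 \right)}}{-1550} = - \frac{3073}{3457} + \frac{40}{-1550} = \left(-3073\right) \frac{1}{3457} + 40 \left(- \frac{1}{1550}\right) = - \frac{3073}{3457} - \frac{4}{155} = - \frac{490143}{535835}$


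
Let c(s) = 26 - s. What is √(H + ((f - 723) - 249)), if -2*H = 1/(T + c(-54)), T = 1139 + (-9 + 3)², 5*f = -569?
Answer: I*√6840651090/2510 ≈ 32.951*I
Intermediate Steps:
f = -569/5 (f = (⅕)*(-569) = -569/5 ≈ -113.80)
T = 1175 (T = 1139 + (-6)² = 1139 + 36 = 1175)
H = -1/2510 (H = -1/(2*(1175 + (26 - 1*(-54)))) = -1/(2*(1175 + (26 + 54))) = -1/(2*(1175 + 80)) = -½/1255 = -½*1/1255 = -1/2510 ≈ -0.00039841)
√(H + ((f - 723) - 249)) = √(-1/2510 + ((-569/5 - 723) - 249)) = √(-1/2510 + (-4184/5 - 249)) = √(-1/2510 - 5429/5) = √(-2725359/2510) = I*√6840651090/2510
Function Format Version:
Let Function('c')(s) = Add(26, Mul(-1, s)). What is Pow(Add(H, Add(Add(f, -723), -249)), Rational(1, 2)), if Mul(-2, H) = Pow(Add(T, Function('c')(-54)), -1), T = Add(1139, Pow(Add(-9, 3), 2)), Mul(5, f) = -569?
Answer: Mul(Rational(1, 2510), I, Pow(6840651090, Rational(1, 2))) ≈ Mul(32.951, I)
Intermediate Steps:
f = Rational(-569, 5) (f = Mul(Rational(1, 5), -569) = Rational(-569, 5) ≈ -113.80)
T = 1175 (T = Add(1139, Pow(-6, 2)) = Add(1139, 36) = 1175)
H = Rational(-1, 2510) (H = Mul(Rational(-1, 2), Pow(Add(1175, Add(26, Mul(-1, -54))), -1)) = Mul(Rational(-1, 2), Pow(Add(1175, Add(26, 54)), -1)) = Mul(Rational(-1, 2), Pow(Add(1175, 80), -1)) = Mul(Rational(-1, 2), Pow(1255, -1)) = Mul(Rational(-1, 2), Rational(1, 1255)) = Rational(-1, 2510) ≈ -0.00039841)
Pow(Add(H, Add(Add(f, -723), -249)), Rational(1, 2)) = Pow(Add(Rational(-1, 2510), Add(Add(Rational(-569, 5), -723), -249)), Rational(1, 2)) = Pow(Add(Rational(-1, 2510), Add(Rational(-4184, 5), -249)), Rational(1, 2)) = Pow(Add(Rational(-1, 2510), Rational(-5429, 5)), Rational(1, 2)) = Pow(Rational(-2725359, 2510), Rational(1, 2)) = Mul(Rational(1, 2510), I, Pow(6840651090, Rational(1, 2)))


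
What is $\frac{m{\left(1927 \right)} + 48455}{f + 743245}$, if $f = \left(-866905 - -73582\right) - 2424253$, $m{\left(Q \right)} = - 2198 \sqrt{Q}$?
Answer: $- \frac{48455}{2474331} + \frac{2198 \sqrt{1927}}{2474331} \approx 0.019412$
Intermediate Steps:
$f = -3217576$ ($f = \left(-866905 + 73582\right) - 2424253 = -793323 - 2424253 = -3217576$)
$\frac{m{\left(1927 \right)} + 48455}{f + 743245} = \frac{- 2198 \sqrt{1927} + 48455}{-3217576 + 743245} = \frac{48455 - 2198 \sqrt{1927}}{-2474331} = \left(48455 - 2198 \sqrt{1927}\right) \left(- \frac{1}{2474331}\right) = - \frac{48455}{2474331} + \frac{2198 \sqrt{1927}}{2474331}$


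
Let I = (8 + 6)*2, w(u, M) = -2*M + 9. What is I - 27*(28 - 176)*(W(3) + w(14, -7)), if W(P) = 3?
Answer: 103924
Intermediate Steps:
w(u, M) = 9 - 2*M
I = 28 (I = 14*2 = 28)
I - 27*(28 - 176)*(W(3) + w(14, -7)) = 28 - 27*(28 - 176)*(3 + (9 - 2*(-7))) = 28 - (-3996)*(3 + (9 + 14)) = 28 - (-3996)*(3 + 23) = 28 - (-3996)*26 = 28 - 27*(-3848) = 28 + 103896 = 103924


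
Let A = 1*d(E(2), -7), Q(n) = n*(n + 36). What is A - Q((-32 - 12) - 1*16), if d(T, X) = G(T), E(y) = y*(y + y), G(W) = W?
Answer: -1432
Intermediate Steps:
E(y) = 2*y² (E(y) = y*(2*y) = 2*y²)
d(T, X) = T
Q(n) = n*(36 + n)
A = 8 (A = 1*(2*2²) = 1*(2*4) = 1*8 = 8)
A - Q((-32 - 12) - 1*16) = 8 - ((-32 - 12) - 1*16)*(36 + ((-32 - 12) - 1*16)) = 8 - (-44 - 16)*(36 + (-44 - 16)) = 8 - (-60)*(36 - 60) = 8 - (-60)*(-24) = 8 - 1*1440 = 8 - 1440 = -1432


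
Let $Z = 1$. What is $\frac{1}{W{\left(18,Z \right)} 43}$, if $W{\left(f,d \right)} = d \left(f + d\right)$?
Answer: $\frac{1}{817} \approx 0.001224$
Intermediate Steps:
$W{\left(f,d \right)} = d \left(d + f\right)$
$\frac{1}{W{\left(18,Z \right)} 43} = \frac{1}{1 \left(1 + 18\right) 43} = \frac{1}{1 \cdot 19 \cdot 43} = \frac{1}{19 \cdot 43} = \frac{1}{817}$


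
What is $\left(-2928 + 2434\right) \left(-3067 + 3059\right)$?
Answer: $3952$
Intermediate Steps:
$\left(-2928 + 2434\right) \left(-3067 + 3059\right) = \left(-494\right) \left(-8\right) = 3952$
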